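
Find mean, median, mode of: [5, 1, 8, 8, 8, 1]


Sorted: [1, 1, 5, 8, 8, 8]
Mean = 31/6
Median = 13/2
Freq: {5: 1, 1: 2, 8: 3}
Mode: [8]

Mean=31/6, Median=13/2, Mode=8


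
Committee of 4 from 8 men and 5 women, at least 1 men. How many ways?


Count by #men:
  1M,3W: C(8,1)×C(5,3)=80
  2M,2W: C(8,2)×C(5,2)=280
  3M,1W: C(8,3)×C(5,1)=280
  4M,0W: C(8,4)×C(5,0)=70
Total = 710

710


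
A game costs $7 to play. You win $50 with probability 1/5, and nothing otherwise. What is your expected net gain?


E[gain] = (50-7)×1/5 + (-7)×4/5
= 43/5 - 28/5 = 3

Expected net gain = $3 ≈ $3.00


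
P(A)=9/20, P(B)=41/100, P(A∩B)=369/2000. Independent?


P(A)×P(B) = 369/2000
P(A∩B) = 369/2000
Equal ✓ → Independent

Yes, independent


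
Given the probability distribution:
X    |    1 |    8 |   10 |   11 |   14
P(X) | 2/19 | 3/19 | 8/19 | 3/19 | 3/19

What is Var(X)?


E[X] = 181/19
E[X²] = 1945/19
Var(X) = E[X²] - (E[X])² = 1945/19 - 32761/361 = 4194/361

Var(X) = 4194/361 ≈ 11.6177


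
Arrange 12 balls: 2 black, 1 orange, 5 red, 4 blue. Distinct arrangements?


12!/(2!×1!×5!×4!) = 83160

83160


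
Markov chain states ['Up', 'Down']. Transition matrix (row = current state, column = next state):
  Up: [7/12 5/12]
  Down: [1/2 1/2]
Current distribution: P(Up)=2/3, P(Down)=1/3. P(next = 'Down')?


P(next=Down) = Σᵢ P(now=i)×P(i→Down)
= 2/3×5/12 + 1/3×1/2
= 5/18 + 1/6 = 4/9

P = 4/9 ≈ 0.4444


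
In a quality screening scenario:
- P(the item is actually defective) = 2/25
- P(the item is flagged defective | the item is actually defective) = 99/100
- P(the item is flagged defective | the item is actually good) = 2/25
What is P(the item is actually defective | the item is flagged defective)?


Using Bayes' theorem:
P(A|B) = P(B|A)·P(A) / P(B)

P(the item is flagged defective) = 99/100 × 2/25 + 2/25 × 23/25
= 99/1250 + 46/625 = 191/1250

P(the item is actually defective|the item is flagged defective) = (99/1250) / (191/1250) = 99/191

P(the item is actually defective|the item is flagged defective) = 99/191 ≈ 51.83%


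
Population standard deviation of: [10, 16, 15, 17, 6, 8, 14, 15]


Mean = 101/8
  (10-101/8)²=441/64
  (16-101/8)²=729/64
  (15-101/8)²=361/64
  (17-101/8)²=1225/64
  (6-101/8)²=2809/64
  (8-101/8)²=1369/64
  (14-101/8)²=121/64
  (15-101/8)²=361/64
Σ(x-μ)² = 927/8
σ² = (927/8)/8 = 927/64

σ = √(927/64) ≈ 3.8058


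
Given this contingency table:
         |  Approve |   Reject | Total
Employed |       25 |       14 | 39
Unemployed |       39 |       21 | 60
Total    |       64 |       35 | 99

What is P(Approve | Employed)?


P(Approve | Employed) = 25/(25+14) = 25/39

P(Approve|Employed) = 25/39 ≈ 64.10%


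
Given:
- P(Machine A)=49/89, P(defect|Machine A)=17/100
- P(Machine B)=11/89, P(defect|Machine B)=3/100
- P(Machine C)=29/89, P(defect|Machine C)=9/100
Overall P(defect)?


P(B) = Σ P(B|Aᵢ)×P(Aᵢ)
  17/100×49/89 = 833/8900
  3/100×11/89 = 33/8900
  9/100×29/89 = 261/8900
Sum = 1127/8900

P(defect) = 1127/8900 ≈ 12.66%


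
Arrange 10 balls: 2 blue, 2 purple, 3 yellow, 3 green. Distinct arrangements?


10!/(2!×2!×3!×3!) = 25200

25200


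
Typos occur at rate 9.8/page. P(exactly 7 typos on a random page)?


Poisson(λ=9.8): P(X=7) = e^(-λ)×λ^k/k!
= e^(-9.8) × 9.8^7 / 7!
≈ 5.545159943e-05 × 8681255.33247 / 5040 ≈ 0.095514

P(X=7) ≈ 0.095514 ≈ 9.55%


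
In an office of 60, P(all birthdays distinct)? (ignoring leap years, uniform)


P(all different) = Π(365-i)/365 for i=0..59
= (365/365)×(364/365)×...×(306/365)
= 0.005877

P ≈ 0.0059 ≈ 0.59%


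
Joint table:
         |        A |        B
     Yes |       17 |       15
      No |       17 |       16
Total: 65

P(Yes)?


P(Yes) = (17+15)/65 = 32/65

P(Yes) = 32/65 ≈ 49.23%


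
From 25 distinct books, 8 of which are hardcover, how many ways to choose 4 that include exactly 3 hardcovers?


Choose 3 of the 8 hardcovers and 1 of the other 17 books:
C(8,3)×C(17,1) = 56×17 = 952

952


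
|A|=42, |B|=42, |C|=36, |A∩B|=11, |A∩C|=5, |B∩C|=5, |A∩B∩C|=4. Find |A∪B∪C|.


|A∪B∪C| = 42+42+36-11-5-5+4 = 103

|A∪B∪C| = 103


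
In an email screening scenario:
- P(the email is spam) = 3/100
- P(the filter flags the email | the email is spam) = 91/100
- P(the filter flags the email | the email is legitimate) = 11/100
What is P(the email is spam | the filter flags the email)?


Using Bayes' theorem:
P(A|B) = P(B|A)·P(A) / P(B)

P(the filter flags the email) = 91/100 × 3/100 + 11/100 × 97/100
= 273/10000 + 1067/10000 = 67/500

P(the email is spam|the filter flags the email) = (273/10000) / (67/500) = 273/1340

P(the email is spam|the filter flags the email) = 273/1340 ≈ 20.37%


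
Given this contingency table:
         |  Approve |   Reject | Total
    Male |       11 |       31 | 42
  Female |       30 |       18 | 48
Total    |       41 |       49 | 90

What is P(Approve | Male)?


P(Approve | Male) = 11/(11+31) = 11/42

P(Approve|Male) = 11/42 ≈ 26.19%


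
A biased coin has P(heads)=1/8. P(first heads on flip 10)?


Geometric: P(X=10) = (1-p)^(k-1)×p = (7/8)^9×1/8 = 40353607/1073741824

P(X=10) = 40353607/1073741824 ≈ 3.76%


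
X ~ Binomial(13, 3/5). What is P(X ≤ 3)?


P(X ≤ 3) = Σ P(X=i) for i=0..3
P(X=0) = 8192/1220703125
P(X=1) = 159744/1220703125
P(X=2) = 1437696/1220703125
P(X=3) = 7907328/1220703125
Sum = 1902592/244140625

P(X ≤ 3) = 1902592/244140625 ≈ 0.78%


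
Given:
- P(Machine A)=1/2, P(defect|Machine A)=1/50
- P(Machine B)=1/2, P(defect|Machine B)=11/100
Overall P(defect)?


P(B) = Σ P(B|Aᵢ)×P(Aᵢ)
  1/50×1/2 = 1/100
  11/100×1/2 = 11/200
Sum = 13/200

P(defect) = 13/200 ≈ 6.50%


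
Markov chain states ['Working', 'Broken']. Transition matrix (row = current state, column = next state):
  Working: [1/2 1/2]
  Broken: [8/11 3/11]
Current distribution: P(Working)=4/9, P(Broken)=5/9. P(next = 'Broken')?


P(next=Broken) = Σᵢ P(now=i)×P(i→Broken)
= 4/9×1/2 + 5/9×3/11
= 2/9 + 5/33 = 37/99

P = 37/99 ≈ 0.3737


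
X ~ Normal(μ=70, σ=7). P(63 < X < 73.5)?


z₁=(63-70)/7=-1.0, z₂=(73.5-70)/7=0.5
P = Φ(0.5) - Φ(-1.0) = 0.691462 - 0.158655 = 0.532807 ≈ 0.5328

P(63 < X < 73.5) ≈ 0.5328


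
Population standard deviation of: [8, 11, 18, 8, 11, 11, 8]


Mean = 75/7
  (8-75/7)²=361/49
  (11-75/7)²=4/49
  (18-75/7)²=2601/49
  (8-75/7)²=361/49
  (11-75/7)²=4/49
  (11-75/7)²=4/49
  (8-75/7)²=361/49
Σ(x-μ)² = 528/7
σ² = (528/7)/7 = 528/49

σ = √(528/49) ≈ 3.2826


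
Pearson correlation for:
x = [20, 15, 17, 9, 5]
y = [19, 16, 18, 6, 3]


n=5, Σx=66, Σy=62, Σxy=995, Σx²=1020, Σy²=986
r = (5×995 - 66×62)/√((5×1020 - 66²)(5×986 - 62²))
= 883/√(744×1086) = 883/√807984 ≈ 883/898.8793 ≈ 0.9823

r ≈ 0.9823


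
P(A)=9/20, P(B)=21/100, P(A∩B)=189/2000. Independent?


P(A)×P(B) = 189/2000
P(A∩B) = 189/2000
Equal ✓ → Independent

Yes, independent


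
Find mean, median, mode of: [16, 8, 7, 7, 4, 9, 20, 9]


Sorted: [4, 7, 7, 8, 9, 9, 16, 20]
Mean = 80/8 = 10
Median = 17/2
Freq: {16: 1, 8: 1, 7: 2, 4: 1, 9: 2, 20: 1}
Mode: [7, 9]

Mean=10, Median=17/2, Mode=[7, 9]


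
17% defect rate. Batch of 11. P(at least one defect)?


P(all good) = (83/100)^11 = 1287831418538085836267/10000000000000000000000
P(≥1 defect) = 8712168581461914163733/10000000000000000000000

P = 8712168581461914163733/10000000000000000000000 ≈ 87.12%


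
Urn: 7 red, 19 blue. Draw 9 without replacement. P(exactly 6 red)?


Hypergeometric: C(7,6)×C(19,3)/C(26,9)
= 7×969/3124550 = 357/164450

P(X=6) = 357/164450 ≈ 0.22%


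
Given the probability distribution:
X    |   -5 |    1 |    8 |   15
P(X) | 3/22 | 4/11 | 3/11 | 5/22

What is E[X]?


E[X] = Σ x·P(X=x)
= (-5)×(3/22) + (1)×(4/11) + (8)×(3/11) + (15)×(5/22)
= 58/11

E[X] = 58/11


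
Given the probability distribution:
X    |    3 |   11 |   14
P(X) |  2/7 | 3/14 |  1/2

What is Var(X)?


E[X] = 143/14
E[X²] = 253/2
Var(X) = E[X²] - (E[X])² = 253/2 - 20449/196 = 4345/196

Var(X) = 4345/196 ≈ 22.1684


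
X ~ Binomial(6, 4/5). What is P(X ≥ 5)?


P(X ≥ 5) = Σ P(X=i) for i=5..6
P(X=5) = 6144/15625
P(X=6) = 4096/15625
Sum = 2048/3125

P(X ≥ 5) = 2048/3125 ≈ 65.54%


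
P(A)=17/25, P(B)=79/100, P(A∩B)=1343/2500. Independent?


P(A)×P(B) = 1343/2500
P(A∩B) = 1343/2500
Equal ✓ → Independent

Yes, independent


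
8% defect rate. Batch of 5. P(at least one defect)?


P(all good) = (23/25)^5 = 6436343/9765625
P(≥1 defect) = 3329282/9765625

P = 3329282/9765625 ≈ 34.09%


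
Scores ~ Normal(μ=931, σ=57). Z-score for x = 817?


z = (x - μ)/σ = (817 - 931)/57 = -2.0

z = -2.0


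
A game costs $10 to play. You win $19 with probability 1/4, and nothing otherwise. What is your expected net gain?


E[gain] = (19-10)×1/4 + (-10)×3/4
= 9/4 - 15/2 = -21/4

Expected net gain = $-21/4 ≈ $-5.25


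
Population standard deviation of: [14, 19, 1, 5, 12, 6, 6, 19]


Mean = 82/8 = 41/4
  (14-41/4)²=225/16
  (19-41/4)²=1225/16
  (1-41/4)²=1369/16
  (5-41/4)²=441/16
  (12-41/4)²=49/16
  (6-41/4)²=289/16
  (6-41/4)²=289/16
  (19-41/4)²=1225/16
Σ(x-μ)² = 639/2
σ² = (639/2)/8 = 639/16

σ = √(639/16) ≈ 6.3196


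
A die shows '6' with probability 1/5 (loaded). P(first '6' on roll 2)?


Geometric: P(X=2) = (1-p)^(k-1)×p = (4/5)^1×1/5 = 4/25

P(X=2) = 4/25 ≈ 16.00%


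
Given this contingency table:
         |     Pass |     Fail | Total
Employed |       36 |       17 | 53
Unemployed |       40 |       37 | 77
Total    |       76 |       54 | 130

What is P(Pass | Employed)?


P(Pass | Employed) = 36/(36+17) = 36/53

P(Pass|Employed) = 36/53 ≈ 67.92%


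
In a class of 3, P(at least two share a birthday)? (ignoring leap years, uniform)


P(all different) = Π(365-i)/365 for i=0..2
= 0.991796
P(match) = 1 - 0.991796 = 0.008204

P ≈ 0.0082 ≈ 0.82%


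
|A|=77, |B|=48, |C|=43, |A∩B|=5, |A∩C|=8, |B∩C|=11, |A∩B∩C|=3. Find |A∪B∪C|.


|A∪B∪C| = 77+48+43-5-8-11+3 = 147

|A∪B∪C| = 147


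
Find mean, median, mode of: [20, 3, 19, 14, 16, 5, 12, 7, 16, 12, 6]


Sorted: [3, 5, 6, 7, 12, 12, 14, 16, 16, 19, 20]
Mean = 130/11
Median = 12
Freq: {20: 1, 3: 1, 19: 1, 14: 1, 16: 2, 5: 1, 12: 2, 7: 1, 6: 1}
Mode: [12, 16]

Mean=130/11, Median=12, Mode=[12, 16]


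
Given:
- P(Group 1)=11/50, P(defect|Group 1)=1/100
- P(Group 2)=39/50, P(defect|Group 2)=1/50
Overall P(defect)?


P(B) = Σ P(B|Aᵢ)×P(Aᵢ)
  1/100×11/50 = 11/5000
  1/50×39/50 = 39/2500
Sum = 89/5000

P(defect) = 89/5000 ≈ 1.78%


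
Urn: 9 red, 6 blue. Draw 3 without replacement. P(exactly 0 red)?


Hypergeometric: C(9,0)×C(6,3)/C(15,3)
= 1×20/455 = 4/91

P(X=0) = 4/91 ≈ 4.40%


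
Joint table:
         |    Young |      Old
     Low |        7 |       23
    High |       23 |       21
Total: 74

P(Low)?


P(Low) = (7+23)/74 = 30/74 = 15/37

P(Low) = 15/37 ≈ 40.54%


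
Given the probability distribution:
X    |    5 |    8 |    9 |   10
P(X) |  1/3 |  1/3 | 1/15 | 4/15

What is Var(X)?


E[X] = 38/5
E[X²] = 926/15
Var(X) = E[X²] - (E[X])² = 926/15 - 1444/25 = 298/75

Var(X) = 298/75 ≈ 3.9733


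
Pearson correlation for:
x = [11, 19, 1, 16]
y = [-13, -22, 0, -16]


n=4, Σx=47, Σy=-51, Σxy=-817, Σx²=739, Σy²=909
r = (4×(-817) - 47×(-51))/√((4×739 - 47²)(4×909 - (-51)²))
= -871/√(747×1035) = -871/√773145 ≈ -871/879.2866 ≈ -0.9906

r ≈ -0.9906


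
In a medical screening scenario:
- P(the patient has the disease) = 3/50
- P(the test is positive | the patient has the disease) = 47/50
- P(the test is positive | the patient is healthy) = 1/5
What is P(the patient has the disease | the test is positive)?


Using Bayes' theorem:
P(A|B) = P(B|A)·P(A) / P(B)

P(the test is positive) = 47/50 × 3/50 + 1/5 × 47/50
= 141/2500 + 47/250 = 611/2500

P(the patient has the disease|the test is positive) = (141/2500) / (611/2500) = 3/13

P(the patient has the disease|the test is positive) = 3/13 ≈ 23.08%


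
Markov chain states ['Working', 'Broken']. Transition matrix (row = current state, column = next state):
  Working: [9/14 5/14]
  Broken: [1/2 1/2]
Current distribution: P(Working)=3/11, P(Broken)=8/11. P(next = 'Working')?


P(next=Working) = Σᵢ P(now=i)×P(i→Working)
= 3/11×9/14 + 8/11×1/2
= 27/154 + 4/11 = 83/154

P = 83/154 ≈ 0.5390


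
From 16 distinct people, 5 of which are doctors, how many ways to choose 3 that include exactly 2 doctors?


Choose 2 of the 5 doctors and 1 of the other 11 people:
C(5,2)×C(11,1) = 10×11 = 110

110


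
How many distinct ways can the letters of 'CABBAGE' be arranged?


Letters: 7, freq: {'C': 1, 'A': 2, 'B': 2, 'G': 1, 'E': 1}
7!/(1!×2!×2!×1!×1!) = 5040/4 = 1260

1260


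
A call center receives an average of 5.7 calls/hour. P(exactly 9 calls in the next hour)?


Poisson(λ=5.7): P(X=9) = e^(-λ)×λ^k/k!
= e^(-5.7) × 5.7^9 / 9!
≈ 0.003345965457 × 6351461.95538 / 362880 ≈ 0.058564

P(X=9) ≈ 0.058564 ≈ 5.86%


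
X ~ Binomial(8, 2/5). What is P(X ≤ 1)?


P(X ≤ 1) = Σ P(X=i) for i=0..1
P(X=0) = 6561/390625
P(X=1) = 34992/390625
Sum = 41553/390625

P(X ≤ 1) = 41553/390625 ≈ 10.64%


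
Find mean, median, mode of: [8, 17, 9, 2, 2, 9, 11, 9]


Sorted: [2, 2, 8, 9, 9, 9, 11, 17]
Mean = 67/8
Median = 9
Freq: {8: 1, 17: 1, 9: 3, 2: 2, 11: 1}
Mode: [9]

Mean=67/8, Median=9, Mode=9


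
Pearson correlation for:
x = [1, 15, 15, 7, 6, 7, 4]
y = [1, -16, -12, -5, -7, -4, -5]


n=7, Σx=55, Σy=-48, Σxy=-544, Σx²=601, Σy²=516
r = (7×(-544) - 55×(-48))/√((7×601 - 55²)(7×516 - (-48)²))
= -1168/√(1182×1308) = -1168/√1546056 ≈ -1168/1243.4050 ≈ -0.9394

r ≈ -0.9394


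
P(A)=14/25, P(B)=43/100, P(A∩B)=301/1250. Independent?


P(A)×P(B) = 301/1250
P(A∩B) = 301/1250
Equal ✓ → Independent

Yes, independent


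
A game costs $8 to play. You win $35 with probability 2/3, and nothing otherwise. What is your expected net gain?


E[gain] = (35-8)×2/3 + (-8)×1/3
= 18 - 8/3 = 46/3

Expected net gain = $46/3 ≈ $15.33


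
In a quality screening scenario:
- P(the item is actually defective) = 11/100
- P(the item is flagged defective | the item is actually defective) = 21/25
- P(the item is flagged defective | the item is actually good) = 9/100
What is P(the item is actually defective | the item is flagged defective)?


Using Bayes' theorem:
P(A|B) = P(B|A)·P(A) / P(B)

P(the item is flagged defective) = 21/25 × 11/100 + 9/100 × 89/100
= 231/2500 + 801/10000 = 69/400

P(the item is actually defective|the item is flagged defective) = (231/2500) / (69/400) = 308/575

P(the item is actually defective|the item is flagged defective) = 308/575 ≈ 53.57%


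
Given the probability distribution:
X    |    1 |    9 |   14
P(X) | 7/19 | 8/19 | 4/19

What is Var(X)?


E[X] = 135/19
E[X²] = 1439/19
Var(X) = E[X²] - (E[X])² = 1439/19 - 18225/361 = 9116/361

Var(X) = 9116/361 ≈ 25.2521


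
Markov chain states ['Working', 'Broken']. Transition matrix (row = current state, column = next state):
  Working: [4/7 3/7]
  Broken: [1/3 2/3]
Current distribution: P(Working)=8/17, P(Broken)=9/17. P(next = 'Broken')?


P(next=Broken) = Σᵢ P(now=i)×P(i→Broken)
= 8/17×3/7 + 9/17×2/3
= 24/119 + 6/17 = 66/119

P = 66/119 ≈ 0.5546


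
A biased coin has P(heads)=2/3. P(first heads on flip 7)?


Geometric: P(X=7) = (1-p)^(k-1)×p = (1/3)^6×2/3 = 2/2187

P(X=7) = 2/2187 ≈ 0.09%


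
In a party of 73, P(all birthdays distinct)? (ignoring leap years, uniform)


P(all different) = Π(365-i)/365 for i=0..72
= (365/365)×(364/365)×...×(293/365)
= 0.000439

P ≈ 0.0004 ≈ 0.04%


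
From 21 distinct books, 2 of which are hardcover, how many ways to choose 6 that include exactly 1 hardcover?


Choose 1 of the 2 hardcovers and 5 of the other 19 books:
C(2,1)×C(19,5) = 2×11628 = 23256

23256


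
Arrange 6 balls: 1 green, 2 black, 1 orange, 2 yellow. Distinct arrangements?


6!/(1!×2!×1!×2!) = 180

180


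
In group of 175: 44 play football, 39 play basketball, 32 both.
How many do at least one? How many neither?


|A∪B| = 44+39-32 = 51
Neither = 175-51 = 124

At least one: 51; Neither: 124


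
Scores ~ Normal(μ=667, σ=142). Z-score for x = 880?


z = (x - μ)/σ = (880 - 667)/142 = 1.5

z = 1.5


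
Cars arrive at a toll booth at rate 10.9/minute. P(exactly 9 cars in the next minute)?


Poisson(λ=10.9): P(X=9) = e^(-λ)×λ^k/k!
= e^(-10.9) × 10.9^9 / 9!
≈ 1.8458234e-05 × 2171893279.44 / 362880 ≈ 0.110475

P(X=9) ≈ 0.110475 ≈ 11.05%


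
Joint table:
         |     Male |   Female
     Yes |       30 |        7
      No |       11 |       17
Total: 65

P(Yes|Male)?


P(Yes|Male) = 30/(30+11) = 30/41

P = 30/41 ≈ 73.17%


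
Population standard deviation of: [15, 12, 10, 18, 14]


Mean = 69/5
  (15-69/5)²=36/25
  (12-69/5)²=81/25
  (10-69/5)²=361/25
  (18-69/5)²=441/25
  (14-69/5)²=1/25
Σ(x-μ)² = 184/5
σ² = (184/5)/5 = 184/25

σ = √(184/25) ≈ 2.7129


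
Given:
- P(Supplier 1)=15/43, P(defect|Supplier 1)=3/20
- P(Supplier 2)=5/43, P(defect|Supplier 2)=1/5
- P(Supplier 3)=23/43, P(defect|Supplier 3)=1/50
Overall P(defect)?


P(B) = Σ P(B|Aᵢ)×P(Aᵢ)
  3/20×15/43 = 9/172
  1/5×5/43 = 1/43
  1/50×23/43 = 23/2150
Sum = 371/4300

P(defect) = 371/4300 ≈ 8.63%


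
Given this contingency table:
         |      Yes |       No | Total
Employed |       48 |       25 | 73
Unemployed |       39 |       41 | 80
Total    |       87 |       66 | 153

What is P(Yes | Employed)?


P(Yes | Employed) = 48/(48+25) = 48/73

P(Yes|Employed) = 48/73 ≈ 65.75%


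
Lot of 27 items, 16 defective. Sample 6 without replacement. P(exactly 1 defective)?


Hypergeometric: C(16,1)×C(11,5)/C(27,6)
= 16×462/296010 = 112/4485

P(X=1) = 112/4485 ≈ 2.50%


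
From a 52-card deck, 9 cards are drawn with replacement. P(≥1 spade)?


P(not a spade) = 39/52 = 3/4
P(none in 9 draws) = (3/4)^9 = 19683/262144
P(≥1 spade) = 1 - 19683/262144 = 242461/262144

P = 242461/262144 ≈ 92.49%


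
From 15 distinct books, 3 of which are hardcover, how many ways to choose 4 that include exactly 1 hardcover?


Choose 1 of the 3 hardcovers and 3 of the other 12 books:
C(3,1)×C(12,3) = 3×220 = 660

660


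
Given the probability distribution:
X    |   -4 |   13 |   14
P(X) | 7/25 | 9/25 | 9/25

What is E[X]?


E[X] = Σ x·P(X=x)
= (-4)×(7/25) + (13)×(9/25) + (14)×(9/25)
= 43/5

E[X] = 43/5


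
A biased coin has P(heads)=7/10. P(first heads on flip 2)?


Geometric: P(X=2) = (1-p)^(k-1)×p = (3/10)^1×7/10 = 21/100

P(X=2) = 21/100 ≈ 21.00%


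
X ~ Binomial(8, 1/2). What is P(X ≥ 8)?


P(X ≥ 8) = Σ P(X=i) for i=8..8
P(X=8) = 1/256
Sum = 1/256

P(X ≥ 8) = 1/256 ≈ 0.39%


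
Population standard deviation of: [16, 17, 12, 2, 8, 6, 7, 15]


Mean = 83/8
  (16-83/8)²=2025/64
  (17-83/8)²=2809/64
  (12-83/8)²=169/64
  (2-83/8)²=4489/64
  (8-83/8)²=361/64
  (6-83/8)²=1225/64
  (7-83/8)²=729/64
  (15-83/8)²=1369/64
Σ(x-μ)² = 1647/8
σ² = (1647/8)/8 = 1647/64

σ = √(1647/64) ≈ 5.0729


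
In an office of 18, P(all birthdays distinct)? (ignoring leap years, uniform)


P(all different) = Π(365-i)/365 for i=0..17
= (365/365)×(364/365)×...×(348/365)
= 0.653089

P ≈ 0.6531 ≈ 65.31%


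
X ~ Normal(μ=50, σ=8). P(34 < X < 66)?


z₁=(34-50)/8=-2.0, z₂=(66-50)/8=2.0
P = Φ(2.0) - Φ(-2.0) = 0.977250 - 0.022750 = 0.954500 ≈ 0.9545

P(34 < X < 66) ≈ 0.9545


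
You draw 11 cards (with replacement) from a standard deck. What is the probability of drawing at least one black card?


P(not a black card) = 26/52 = 1/2
P(none in 11 draws) = (1/2)^11 = 1/2048
P(≥1 black card) = 1 - 1/2048 = 2047/2048

P = 2047/2048 ≈ 99.95%


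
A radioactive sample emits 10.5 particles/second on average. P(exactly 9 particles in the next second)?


Poisson(λ=10.5): P(X=9) = e^(-λ)×λ^k/k!
= e^(-10.5) × 10.5^9 / 9!
≈ 2.753644935e-05 × 1551328215.98 / 362880 ≈ 0.117720

P(X=9) ≈ 0.117720 ≈ 11.77%


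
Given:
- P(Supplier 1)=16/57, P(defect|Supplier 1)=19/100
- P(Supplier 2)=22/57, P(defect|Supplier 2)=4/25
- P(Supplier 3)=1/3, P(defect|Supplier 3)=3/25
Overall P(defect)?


P(B) = Σ P(B|Aᵢ)×P(Aᵢ)
  19/100×16/57 = 4/75
  4/25×22/57 = 88/1425
  3/25×1/3 = 1/25
Sum = 221/1425

P(defect) = 221/1425 ≈ 15.51%


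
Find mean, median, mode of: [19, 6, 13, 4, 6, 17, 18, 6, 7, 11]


Sorted: [4, 6, 6, 6, 7, 11, 13, 17, 18, 19]
Mean = 107/10
Median = 9
Freq: {19: 1, 6: 3, 13: 1, 4: 1, 17: 1, 18: 1, 7: 1, 11: 1}
Mode: [6]

Mean=107/10, Median=9, Mode=6


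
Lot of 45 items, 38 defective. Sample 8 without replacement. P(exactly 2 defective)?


Hypergeometric: C(38,2)×C(7,6)/C(45,8)
= 703×7/215553195 = 259/11344905

P(X=2) = 259/11344905 ≈ 0.00%


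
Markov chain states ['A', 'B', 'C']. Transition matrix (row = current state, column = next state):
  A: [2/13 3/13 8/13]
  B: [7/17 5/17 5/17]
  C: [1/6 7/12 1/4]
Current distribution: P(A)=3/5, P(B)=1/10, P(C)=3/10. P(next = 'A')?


P(next=A) = Σᵢ P(now=i)×P(i→A)
= 3/5×2/13 + 1/10×7/17 + 3/10×1/6
= 6/65 + 7/170 + 1/20 = 811/4420

P = 811/4420 ≈ 0.1835


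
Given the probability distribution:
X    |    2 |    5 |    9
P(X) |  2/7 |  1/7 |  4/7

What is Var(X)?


E[X] = 45/7
E[X²] = 51
Var(X) = E[X²] - (E[X])² = 51 - 2025/49 = 474/49

Var(X) = 474/49 ≈ 9.6735


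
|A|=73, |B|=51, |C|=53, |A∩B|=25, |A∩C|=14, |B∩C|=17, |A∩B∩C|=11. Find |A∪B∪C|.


|A∪B∪C| = 73+51+53-25-14-17+11 = 132

|A∪B∪C| = 132


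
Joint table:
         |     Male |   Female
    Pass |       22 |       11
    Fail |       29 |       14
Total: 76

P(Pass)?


P(Pass) = (22+11)/76 = 33/76

P(Pass) = 33/76 ≈ 43.42%


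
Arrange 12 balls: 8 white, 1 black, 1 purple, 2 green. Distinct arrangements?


12!/(8!×1!×1!×2!) = 5940

5940


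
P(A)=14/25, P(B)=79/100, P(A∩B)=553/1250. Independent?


P(A)×P(B) = 553/1250
P(A∩B) = 553/1250
Equal ✓ → Independent

Yes, independent


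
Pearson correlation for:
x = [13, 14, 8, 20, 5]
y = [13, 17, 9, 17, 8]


n=5, Σx=60, Σy=64, Σxy=859, Σx²=854, Σy²=892
r = (5×859 - 60×64)/√((5×854 - 60²)(5×892 - 64²))
= 455/√(670×364) = 455/√243880 ≈ 455/493.8421 ≈ 0.9213

r ≈ 0.9213


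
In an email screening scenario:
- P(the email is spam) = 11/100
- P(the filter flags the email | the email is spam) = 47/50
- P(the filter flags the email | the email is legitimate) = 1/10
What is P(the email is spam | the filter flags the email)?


Using Bayes' theorem:
P(A|B) = P(B|A)·P(A) / P(B)

P(the filter flags the email) = 47/50 × 11/100 + 1/10 × 89/100
= 517/5000 + 89/1000 = 481/2500

P(the email is spam|the filter flags the email) = (517/5000) / (481/2500) = 517/962

P(the email is spam|the filter flags the email) = 517/962 ≈ 53.74%


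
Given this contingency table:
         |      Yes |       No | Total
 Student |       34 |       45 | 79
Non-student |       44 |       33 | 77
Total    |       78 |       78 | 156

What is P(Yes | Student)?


P(Yes | Student) = 34/(34+45) = 34/79

P(Yes|Student) = 34/79 ≈ 43.04%


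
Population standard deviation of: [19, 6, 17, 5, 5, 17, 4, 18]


Mean = 91/8
  (19-91/8)²=3721/64
  (6-91/8)²=1849/64
  (17-91/8)²=2025/64
  (5-91/8)²=2601/64
  (5-91/8)²=2601/64
  (17-91/8)²=2025/64
  (4-91/8)²=3481/64
  (18-91/8)²=2809/64
Σ(x-μ)² = 2639/8
σ² = (2639/8)/8 = 2639/64

σ = √(2639/64) ≈ 6.4214


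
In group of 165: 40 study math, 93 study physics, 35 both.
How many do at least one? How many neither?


|A∪B| = 40+93-35 = 98
Neither = 165-98 = 67

At least one: 98; Neither: 67


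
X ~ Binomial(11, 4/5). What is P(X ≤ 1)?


P(X ≤ 1) = Σ P(X=i) for i=0..1
P(X=0) = 1/48828125
P(X=1) = 44/48828125
Sum = 9/9765625

P(X ≤ 1) = 9/9765625 ≈ 0.00%


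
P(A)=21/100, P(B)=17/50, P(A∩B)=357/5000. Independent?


P(A)×P(B) = 357/5000
P(A∩B) = 357/5000
Equal ✓ → Independent

Yes, independent


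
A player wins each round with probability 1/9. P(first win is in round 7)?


Geometric: P(X=7) = (1-p)^(k-1)×p = (8/9)^6×1/9 = 262144/4782969

P(X=7) = 262144/4782969 ≈ 5.48%


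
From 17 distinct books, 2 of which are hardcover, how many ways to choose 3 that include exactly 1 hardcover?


Choose 1 of the 2 hardcovers and 2 of the other 15 books:
C(2,1)×C(15,2) = 2×105 = 210

210


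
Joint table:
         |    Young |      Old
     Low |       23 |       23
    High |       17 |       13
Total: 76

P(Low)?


P(Low) = (23+23)/76 = 46/76 = 23/38

P(Low) = 23/38 ≈ 60.53%


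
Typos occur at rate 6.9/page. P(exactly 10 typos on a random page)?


Poisson(λ=6.9): P(X=10) = e^(-λ)×λ^k/k!
= e^(-6.9) × 6.9^10 / 10!
≈ 0.001007785429 × 244619406.065 / 3628800 ≈ 0.067935

P(X=10) ≈ 0.067935 ≈ 6.79%


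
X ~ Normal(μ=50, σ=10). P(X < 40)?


z = (40-50)/10 = -1.0
P(Z < -1.0) = 0.1587

P(X < 40) ≈ 0.1587


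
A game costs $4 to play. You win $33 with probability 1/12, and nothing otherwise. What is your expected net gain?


E[gain] = (33-4)×1/12 + (-4)×11/12
= 29/12 - 11/3 = -5/4

Expected net gain = $-5/4 ≈ $-1.25


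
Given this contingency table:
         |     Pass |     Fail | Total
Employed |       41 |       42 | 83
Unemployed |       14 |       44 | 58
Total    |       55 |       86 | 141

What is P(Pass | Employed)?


P(Pass | Employed) = 41/(41+42) = 41/83

P(Pass|Employed) = 41/83 ≈ 49.40%


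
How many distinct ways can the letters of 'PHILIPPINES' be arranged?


Letters: 11, freq: {'P': 3, 'H': 1, 'I': 3, 'L': 1, 'N': 1, 'E': 1, 'S': 1}
11!/(3!×1!×3!×1!×1!×1!×1!) = 39916800/36 = 1108800

1108800


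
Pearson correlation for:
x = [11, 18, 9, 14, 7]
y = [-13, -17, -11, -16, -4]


n=5, Σx=59, Σy=-61, Σxy=-800, Σx²=771, Σy²=851
r = (5×(-800) - 59×(-61))/√((5×771 - 59²)(5×851 - (-61)²))
= -401/√(374×534) = -401/√199716 ≈ -401/446.8960 ≈ -0.8973

r ≈ -0.8973


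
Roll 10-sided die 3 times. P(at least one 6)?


P(no 6)^3 = (9/10)^3 = 729/1000
P(≥1) = 1 - 729/1000 = 271/1000

P = 271/1000 ≈ 27.10%


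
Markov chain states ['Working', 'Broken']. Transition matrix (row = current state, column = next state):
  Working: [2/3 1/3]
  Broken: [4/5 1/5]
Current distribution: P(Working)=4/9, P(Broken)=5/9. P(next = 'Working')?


P(next=Working) = Σᵢ P(now=i)×P(i→Working)
= 4/9×2/3 + 5/9×4/5
= 8/27 + 4/9 = 20/27

P = 20/27 ≈ 0.7407


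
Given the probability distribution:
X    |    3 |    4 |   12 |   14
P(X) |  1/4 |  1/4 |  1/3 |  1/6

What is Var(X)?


E[X] = 97/12
E[X²] = 1043/12
Var(X) = E[X²] - (E[X])² = 1043/12 - 9409/144 = 3107/144

Var(X) = 3107/144 ≈ 21.5764


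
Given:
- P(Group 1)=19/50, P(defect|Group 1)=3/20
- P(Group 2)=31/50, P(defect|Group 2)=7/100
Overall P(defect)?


P(B) = Σ P(B|Aᵢ)×P(Aᵢ)
  3/20×19/50 = 57/1000
  7/100×31/50 = 217/5000
Sum = 251/2500

P(defect) = 251/2500 ≈ 10.04%


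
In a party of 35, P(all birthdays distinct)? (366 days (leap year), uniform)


P(all different) = Π(366-i)/366 for i=0..34
= (366/366)×(365/366)×...×(332/366)
= 0.186502

P ≈ 0.1865 ≈ 18.65%


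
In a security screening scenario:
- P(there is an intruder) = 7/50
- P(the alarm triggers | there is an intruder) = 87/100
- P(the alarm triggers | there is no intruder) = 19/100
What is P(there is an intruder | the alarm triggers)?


Using Bayes' theorem:
P(A|B) = P(B|A)·P(A) / P(B)

P(the alarm triggers) = 87/100 × 7/50 + 19/100 × 43/50
= 609/5000 + 817/5000 = 713/2500

P(there is an intruder|the alarm triggers) = (609/5000) / (713/2500) = 609/1426

P(there is an intruder|the alarm triggers) = 609/1426 ≈ 42.71%


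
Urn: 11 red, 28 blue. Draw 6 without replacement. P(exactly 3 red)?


Hypergeometric: C(11,3)×C(28,3)/C(39,6)
= 165×3276/3262623 = 1980/11951

P(X=3) = 1980/11951 ≈ 16.57%


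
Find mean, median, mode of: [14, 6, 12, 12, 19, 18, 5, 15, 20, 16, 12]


Sorted: [5, 6, 12, 12, 12, 14, 15, 16, 18, 19, 20]
Mean = 149/11
Median = 14
Freq: {14: 1, 6: 1, 12: 3, 19: 1, 18: 1, 5: 1, 15: 1, 20: 1, 16: 1}
Mode: [12]

Mean=149/11, Median=14, Mode=12


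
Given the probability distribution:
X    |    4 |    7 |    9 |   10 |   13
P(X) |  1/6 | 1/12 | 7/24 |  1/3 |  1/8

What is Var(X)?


E[X] = 53/6
E[X²] = 509/6
Var(X) = E[X²] - (E[X])² = 509/6 - 2809/36 = 245/36

Var(X) = 245/36 ≈ 6.8056


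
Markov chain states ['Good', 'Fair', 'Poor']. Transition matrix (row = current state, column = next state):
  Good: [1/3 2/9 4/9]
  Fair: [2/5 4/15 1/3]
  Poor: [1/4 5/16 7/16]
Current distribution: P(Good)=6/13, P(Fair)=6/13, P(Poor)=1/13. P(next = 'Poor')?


P(next=Poor) = Σᵢ P(now=i)×P(i→Poor)
= 6/13×4/9 + 6/13×1/3 + 1/13×7/16
= 8/39 + 2/13 + 7/208 = 245/624

P = 245/624 ≈ 0.3926


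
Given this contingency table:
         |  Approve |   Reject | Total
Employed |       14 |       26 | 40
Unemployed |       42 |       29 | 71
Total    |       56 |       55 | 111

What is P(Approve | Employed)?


P(Approve | Employed) = 14/(14+26) = 14/40 = 7/20

P(Approve|Employed) = 7/20 ≈ 35.00%


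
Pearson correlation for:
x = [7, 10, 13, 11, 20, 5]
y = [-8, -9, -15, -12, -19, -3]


n=6, Σx=66, Σy=-66, Σxy=-868, Σx²=864, Σy²=884
r = (6×(-868) - 66×(-66))/√((6×864 - 66²)(6×884 - (-66)²))
= -852/√(828×948) = -852/√784944 ≈ -852/885.9707 ≈ -0.9617

r ≈ -0.9617


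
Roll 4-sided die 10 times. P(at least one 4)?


P(no 4)^10 = (3/4)^10 = 59049/1048576
P(≥1) = 1 - 59049/1048576 = 989527/1048576

P = 989527/1048576 ≈ 94.37%


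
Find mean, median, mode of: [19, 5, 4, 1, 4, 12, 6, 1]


Sorted: [1, 1, 4, 4, 5, 6, 12, 19]
Mean = 52/8 = 13/2
Median = 9/2
Freq: {19: 1, 5: 1, 4: 2, 1: 2, 12: 1, 6: 1}
Mode: [1, 4]

Mean=13/2, Median=9/2, Mode=[1, 4]


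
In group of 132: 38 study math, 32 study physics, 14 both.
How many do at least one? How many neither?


|A∪B| = 38+32-14 = 56
Neither = 132-56 = 76

At least one: 56; Neither: 76


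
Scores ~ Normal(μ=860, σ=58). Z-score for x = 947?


z = (x - μ)/σ = (947 - 860)/58 = 1.5

z = 1.5


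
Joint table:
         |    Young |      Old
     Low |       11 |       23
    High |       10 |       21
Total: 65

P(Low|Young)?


P(Low|Young) = 11/(11+10) = 11/21

P = 11/21 ≈ 52.38%


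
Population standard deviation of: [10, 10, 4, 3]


Mean = 27/4
  (10-27/4)²=169/16
  (10-27/4)²=169/16
  (4-27/4)²=121/16
  (3-27/4)²=225/16
Σ(x-μ)² = 171/4
σ² = (171/4)/4 = 171/16

σ = √(171/16) ≈ 3.2692


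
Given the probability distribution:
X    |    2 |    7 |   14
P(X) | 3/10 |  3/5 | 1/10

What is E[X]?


E[X] = Σ x·P(X=x)
= (2)×(3/10) + (7)×(3/5) + (14)×(1/10)
= 31/5

E[X] = 31/5


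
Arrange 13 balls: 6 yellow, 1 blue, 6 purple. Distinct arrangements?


13!/(6!×1!×6!) = 12012

12012


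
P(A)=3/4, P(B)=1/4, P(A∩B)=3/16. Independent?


P(A)×P(B) = 3/16
P(A∩B) = 3/16
Equal ✓ → Independent

Yes, independent


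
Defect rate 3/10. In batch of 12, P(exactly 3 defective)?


Binomial: P(X=3) = C(12,3)×p^3×(1-p)^9
= 220 × 27/1000 × 40353607/1000000000 = 11985021279/50000000000

P(X=3) = 11985021279/50000000000 ≈ 23.97%


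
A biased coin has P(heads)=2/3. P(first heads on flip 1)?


Geometric: P(X=1) = (1-p)^(k-1)×p = (1/3)^0×2/3 = 2/3

P(X=1) = 2/3 ≈ 66.67%


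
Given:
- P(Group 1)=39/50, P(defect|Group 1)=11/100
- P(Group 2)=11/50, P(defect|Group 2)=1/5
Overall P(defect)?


P(B) = Σ P(B|Aᵢ)×P(Aᵢ)
  11/100×39/50 = 429/5000
  1/5×11/50 = 11/250
Sum = 649/5000

P(defect) = 649/5000 ≈ 12.98%


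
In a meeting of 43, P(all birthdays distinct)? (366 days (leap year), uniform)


P(all different) = Π(366-i)/366 for i=0..42
= (366/366)×(365/366)×...×(324/366)
= 0.076637

P ≈ 0.0766 ≈ 7.66%


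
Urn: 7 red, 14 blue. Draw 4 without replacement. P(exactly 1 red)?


Hypergeometric: C(7,1)×C(14,3)/C(21,4)
= 7×364/5985 = 364/855

P(X=1) = 364/855 ≈ 42.57%


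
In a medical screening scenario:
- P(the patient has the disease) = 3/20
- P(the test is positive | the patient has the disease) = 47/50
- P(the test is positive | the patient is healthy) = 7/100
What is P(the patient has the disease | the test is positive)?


Using Bayes' theorem:
P(A|B) = P(B|A)·P(A) / P(B)

P(the test is positive) = 47/50 × 3/20 + 7/100 × 17/20
= 141/1000 + 119/2000 = 401/2000

P(the patient has the disease|the test is positive) = (141/1000) / (401/2000) = 282/401

P(the patient has the disease|the test is positive) = 282/401 ≈ 70.32%


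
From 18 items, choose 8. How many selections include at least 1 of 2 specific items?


Complement: C(18,8) - C(16,8) = 43758 - 12870 = 30888

30888


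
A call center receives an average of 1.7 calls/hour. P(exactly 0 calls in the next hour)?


Poisson(λ=1.7): P(X=0) = e^(-λ)×λ^k/k!
= e^(-1.7) × 1.7^0 / 0!
≈ 0.1826835241 × 1 / 1 ≈ 0.182684

P(X=0) ≈ 0.182684 ≈ 18.27%


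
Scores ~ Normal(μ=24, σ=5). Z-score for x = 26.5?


z = (x - μ)/σ = (26.5 - 24)/5 = 0.5

z = 0.5


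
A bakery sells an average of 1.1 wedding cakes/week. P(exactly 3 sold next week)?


Poisson(λ=1.1): P(X=3) = e^(-λ)×λ^k/k!
= e^(-1.1) × 1.1^3 / 3!
≈ 0.3328710837 × 1.331 / 6 ≈ 0.073842

P(X=3) ≈ 0.073842 ≈ 7.38%


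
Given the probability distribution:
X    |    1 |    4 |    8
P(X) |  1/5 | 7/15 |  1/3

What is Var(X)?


E[X] = 71/15
E[X²] = 29
Var(X) = E[X²] - (E[X])² = 29 - 5041/225 = 1484/225

Var(X) = 1484/225 ≈ 6.5956


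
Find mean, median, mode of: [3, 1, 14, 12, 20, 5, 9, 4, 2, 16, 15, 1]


Sorted: [1, 1, 2, 3, 4, 5, 9, 12, 14, 15, 16, 20]
Mean = 102/12 = 17/2
Median = 7
Freq: {3: 1, 1: 2, 14: 1, 12: 1, 20: 1, 5: 1, 9: 1, 4: 1, 2: 1, 16: 1, 15: 1}
Mode: [1]

Mean=17/2, Median=7, Mode=1


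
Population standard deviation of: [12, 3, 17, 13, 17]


Mean = 62/5
  (12-62/5)²=4/25
  (3-62/5)²=2209/25
  (17-62/5)²=529/25
  (13-62/5)²=9/25
  (17-62/5)²=529/25
Σ(x-μ)² = 656/5
σ² = (656/5)/5 = 656/25

σ = √(656/25) ≈ 5.1225


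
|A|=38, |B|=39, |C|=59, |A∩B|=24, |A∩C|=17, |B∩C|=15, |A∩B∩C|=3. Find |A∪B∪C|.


|A∪B∪C| = 38+39+59-24-17-15+3 = 83

|A∪B∪C| = 83


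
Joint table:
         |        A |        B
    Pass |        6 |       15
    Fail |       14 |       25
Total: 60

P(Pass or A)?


P(Pass∨A) = P(Pass) + P(A) - P(Pass∧A)
= (21 + 20 - 6)/60 = 35/60 = 7/12

P = 7/12 ≈ 58.33%


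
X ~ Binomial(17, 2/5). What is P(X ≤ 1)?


P(X ≤ 1) = Σ P(X=i) for i=0..1
P(X=0) = 129140163/762939453125
P(X=1) = 1463588514/762939453125
Sum = 1592728677/762939453125

P(X ≤ 1) = 1592728677/762939453125 ≈ 0.21%


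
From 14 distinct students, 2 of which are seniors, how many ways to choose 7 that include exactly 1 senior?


Choose 1 of the 2 seniors and 6 of the other 12 students:
C(2,1)×C(12,6) = 2×924 = 1848

1848


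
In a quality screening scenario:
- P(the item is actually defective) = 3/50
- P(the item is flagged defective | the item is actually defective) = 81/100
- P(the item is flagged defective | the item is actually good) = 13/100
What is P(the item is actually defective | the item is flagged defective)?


Using Bayes' theorem:
P(A|B) = P(B|A)·P(A) / P(B)

P(the item is flagged defective) = 81/100 × 3/50 + 13/100 × 47/50
= 243/5000 + 611/5000 = 427/2500

P(the item is actually defective|the item is flagged defective) = (243/5000) / (427/2500) = 243/854

P(the item is actually defective|the item is flagged defective) = 243/854 ≈ 28.45%


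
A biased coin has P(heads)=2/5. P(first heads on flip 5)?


Geometric: P(X=5) = (1-p)^(k-1)×p = (3/5)^4×2/5 = 162/3125

P(X=5) = 162/3125 ≈ 5.18%


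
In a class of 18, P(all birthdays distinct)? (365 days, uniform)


P(all different) = Π(365-i)/365 for i=0..17
= (365/365)×(364/365)×...×(348/365)
= 0.653089

P ≈ 0.6531 ≈ 65.31%


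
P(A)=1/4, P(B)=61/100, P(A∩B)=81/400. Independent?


P(A)×P(B) = 61/400
P(A∩B) = 81/400
Not equal → NOT independent

No, not independent


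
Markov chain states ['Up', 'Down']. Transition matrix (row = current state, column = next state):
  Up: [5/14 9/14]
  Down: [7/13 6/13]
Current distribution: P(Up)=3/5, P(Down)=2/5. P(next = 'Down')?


P(next=Down) = Σᵢ P(now=i)×P(i→Down)
= 3/5×9/14 + 2/5×6/13
= 27/70 + 12/65 = 519/910

P = 519/910 ≈ 0.5703


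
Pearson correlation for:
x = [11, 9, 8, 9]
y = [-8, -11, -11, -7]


n=4, Σx=37, Σy=-37, Σxy=-338, Σx²=347, Σy²=355
r = (4×(-338) - 37×(-37))/√((4×347 - 37²)(4×355 - (-37)²))
= 17/√(19×51) = 17/√969 ≈ 17/31.1288 ≈ 0.5461

r ≈ 0.5461


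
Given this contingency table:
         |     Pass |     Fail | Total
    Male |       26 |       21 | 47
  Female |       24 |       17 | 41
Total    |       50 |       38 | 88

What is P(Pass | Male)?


P(Pass | Male) = 26/(26+21) = 26/47

P(Pass|Male) = 26/47 ≈ 55.32%


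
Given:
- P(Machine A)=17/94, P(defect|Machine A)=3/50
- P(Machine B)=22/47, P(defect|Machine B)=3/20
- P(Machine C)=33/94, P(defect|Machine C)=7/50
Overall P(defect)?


P(B) = Σ P(B|Aᵢ)×P(Aᵢ)
  3/50×17/94 = 51/4700
  3/20×22/47 = 33/470
  7/50×33/94 = 231/4700
Sum = 153/1175

P(defect) = 153/1175 ≈ 13.02%


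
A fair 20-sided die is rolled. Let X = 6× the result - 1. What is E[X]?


E[die] = (1+20)/2 = 21/2
E[X] = 6×21/2 - 1 = 62

E[X] = 62


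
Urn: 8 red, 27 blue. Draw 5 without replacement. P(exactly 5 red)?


Hypergeometric: C(8,5)×C(27,0)/C(35,5)
= 56×1/324632 = 1/5797

P(X=5) = 1/5797 ≈ 0.02%


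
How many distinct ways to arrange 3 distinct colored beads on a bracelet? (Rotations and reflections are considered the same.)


Free circular arrangements: rotations and reflections both identified.
(n-1)!/2 = 2!/2 = 2/2 = 1

1


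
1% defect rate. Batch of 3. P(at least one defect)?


P(all good) = (99/100)^3 = 970299/1000000
P(≥1 defect) = 29701/1000000

P = 29701/1000000 ≈ 2.97%


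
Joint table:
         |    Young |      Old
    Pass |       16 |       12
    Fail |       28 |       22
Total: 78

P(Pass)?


P(Pass) = (16+12)/78 = 28/78 = 14/39

P(Pass) = 14/39 ≈ 35.90%


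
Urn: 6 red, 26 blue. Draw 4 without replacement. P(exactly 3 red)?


Hypergeometric: C(6,3)×C(26,1)/C(32,4)
= 20×26/35960 = 13/899

P(X=3) = 13/899 ≈ 1.45%


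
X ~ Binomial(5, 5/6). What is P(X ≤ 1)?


P(X ≤ 1) = Σ P(X=i) for i=0..1
P(X=0) = 1/7776
P(X=1) = 25/7776
Sum = 13/3888

P(X ≤ 1) = 13/3888 ≈ 0.33%


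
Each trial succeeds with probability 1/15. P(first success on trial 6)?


Geometric: P(X=6) = (1-p)^(k-1)×p = (14/15)^5×1/15 = 537824/11390625

P(X=6) = 537824/11390625 ≈ 4.72%


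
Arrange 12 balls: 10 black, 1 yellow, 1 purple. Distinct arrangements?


12!/(10!×1!×1!) = 132

132


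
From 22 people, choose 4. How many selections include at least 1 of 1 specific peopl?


Complement: C(22,4) - C(21,4) = 7315 - 5985 = 1330

1330


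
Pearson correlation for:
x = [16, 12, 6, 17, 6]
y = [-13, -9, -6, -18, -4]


n=5, Σx=57, Σy=-50, Σxy=-682, Σx²=761, Σy²=626
r = (5×(-682) - 57×(-50))/√((5×761 - 57²)(5×626 - (-50)²))
= -560/√(556×630) = -560/√350280 ≈ -560/591.8446 ≈ -0.9462

r ≈ -0.9462
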